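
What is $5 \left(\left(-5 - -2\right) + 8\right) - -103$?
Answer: $128$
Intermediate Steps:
$5 \left(\left(-5 - -2\right) + 8\right) - -103 = 5 \left(\left(-5 + 2\right) + 8\right) + 103 = 5 \left(-3 + 8\right) + 103 = 5 \cdot 5 + 103 = 25 + 103 = 128$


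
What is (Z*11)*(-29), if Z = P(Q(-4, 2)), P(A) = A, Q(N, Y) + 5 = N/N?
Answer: 1276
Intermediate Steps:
Q(N, Y) = -4 (Q(N, Y) = -5 + N/N = -5 + 1 = -4)
Z = -4
(Z*11)*(-29) = -4*11*(-29) = -44*(-29) = 1276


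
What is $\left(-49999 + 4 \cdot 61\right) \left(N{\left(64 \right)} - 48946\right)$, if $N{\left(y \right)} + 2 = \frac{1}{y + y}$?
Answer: $\frac{311732140965}{128} \approx 2.4354 \cdot 10^{9}$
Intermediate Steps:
$N{\left(y \right)} = -2 + \frac{1}{2 y}$ ($N{\left(y \right)} = -2 + \frac{1}{y + y} = -2 + \frac{1}{2 y}$)
$\left(-49999 + 4 \cdot 61\right) \left(N{\left(64 \right)} - 48946\right) = \left(-49999 + 4 \cdot 61\right) \left(\left(-2 + \frac{1}{2 \cdot 64}\right) - 48946\right) = \left(-49999 + 244\right) \left(\left(-2 + \frac{1}{2} \cdot \frac{1}{64}\right) - 48946\right) = - 49755 \left(\left(-2 + \frac{1}{128}\right) - 48946\right) = - 49755 \left(- \frac{255}{128} - 48946\right) = \left(-49755\right) \left(- \frac{6265343}{128}\right) = \frac{311732140965}{128}$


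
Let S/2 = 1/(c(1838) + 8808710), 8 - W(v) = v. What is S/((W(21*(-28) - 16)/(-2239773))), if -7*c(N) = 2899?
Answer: -5226137/6289123242 ≈ -0.00083098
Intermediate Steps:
c(N) = -2899/7 (c(N) = -⅐*2899 = -2899/7)
W(v) = 8 - v
S = 14/61658071 (S = 2/(-2899/7 + 8808710) = 2/(61658071/7) = 2*(7/61658071) = 14/61658071 ≈ 2.2706e-7)
S/((W(21*(-28) - 16)/(-2239773))) = 14/(61658071*(((8 - (21*(-28) - 16))/(-2239773)))) = 14/(61658071*(((8 - (-588 - 16))*(-1/2239773)))) = 14/(61658071*(((8 - 1*(-604))*(-1/2239773)))) = 14/(61658071*(((8 + 604)*(-1/2239773)))) = 14/(61658071*((612*(-1/2239773)))) = 14/(61658071*(-204/746591)) = (14/61658071)*(-746591/204) = -5226137/6289123242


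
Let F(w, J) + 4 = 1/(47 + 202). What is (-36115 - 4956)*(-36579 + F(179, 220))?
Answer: 374122556786/249 ≈ 1.5025e+9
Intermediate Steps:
F(w, J) = -995/249 (F(w, J) = -4 + 1/(47 + 202) = -4 + 1/249 = -995/249)
(-36115 - 4956)*(-36579 + F(179, 220)) = (-36115 - 4956)*(-36579 - 995/249) = -41071*(-9109166/249) = 374122556786/249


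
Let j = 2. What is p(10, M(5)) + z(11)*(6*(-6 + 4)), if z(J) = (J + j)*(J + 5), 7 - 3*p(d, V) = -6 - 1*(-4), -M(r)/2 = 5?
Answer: -2493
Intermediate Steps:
M(r) = -10 (M(r) = -2*5 = -10)
p(d, V) = 3 (p(d, V) = 7/3 - (-6 - 1*(-4))/3 = 7/3 - (-6 + 4)/3 = 7/3 - ⅓*(-2) = 7/3 + ⅔ = 3)
z(J) = (2 + J)*(5 + J) (z(J) = (J + 2)*(J + 5) = (2 + J)*(5 + J))
p(10, M(5)) + z(11)*(6*(-6 + 4)) = 3 + (10 + 11² + 7*11)*(6*(-6 + 4)) = 3 + (10 + 121 + 77)*(6*(-2)) = 3 + 208*(-12) = 3 - 2496 = -2493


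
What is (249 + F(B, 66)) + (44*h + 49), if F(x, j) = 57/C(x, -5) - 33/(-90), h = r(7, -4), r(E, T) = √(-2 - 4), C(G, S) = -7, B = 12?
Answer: 60947/210 + 44*I*√6 ≈ 290.22 + 107.78*I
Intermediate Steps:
r(E, T) = I*√6 (r(E, T) = √(-6) = I*√6)
h = I*√6 ≈ 2.4495*I
F(x, j) = -1633/210 (F(x, j) = 57/(-7) - 33/(-90) = 57*(-⅐) - 33*(-1/90) = -57/7 + 11/30 = -1633/210)
(249 + F(B, 66)) + (44*h + 49) = (249 - 1633/210) + (44*(I*√6) + 49) = 50657/210 + (44*I*√6 + 49) = 50657/210 + (49 + 44*I*√6) = 60947/210 + 44*I*√6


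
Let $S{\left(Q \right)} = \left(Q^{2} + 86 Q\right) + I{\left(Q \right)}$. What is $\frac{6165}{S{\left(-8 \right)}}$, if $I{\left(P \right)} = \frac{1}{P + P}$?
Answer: $- \frac{19728}{1997} \approx -9.8788$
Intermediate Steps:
$I{\left(P \right)} = \frac{1}{2 P}$
$S{\left(Q \right)} = Q^{2} + \frac{1}{2 Q} + 86 Q$ ($S{\left(Q \right)} = \left(Q^{2} + 86 Q\right) + \frac{1}{2 Q} = Q^{2} + \frac{1}{2 Q} + 86 Q$)
$\frac{6165}{S{\left(-8 \right)}} = \frac{6165}{\left(-8\right)^{2} + \frac{1}{2 \left(-8\right)} + 86 \left(-8\right)} = \frac{6165}{64 + \frac{1}{2} \left(- \frac{1}{8}\right) - 688} = \frac{6165}{64 - \frac{1}{16} - 688} = \frac{6165}{- \frac{9985}{16}} = 6165 \left(- \frac{16}{9985}\right) = - \frac{19728}{1997}$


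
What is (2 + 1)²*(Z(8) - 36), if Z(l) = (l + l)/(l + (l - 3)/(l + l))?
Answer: -40788/133 ≈ -306.68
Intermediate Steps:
Z(l) = 2*l/(l + (-3 + l)/(2*l)) (Z(l) = (2*l)/(l + (-3 + l)/((2*l))) = (2*l)/(l + (-3 + l)*(1/(2*l))) = (2*l)/(l + (-3 + l)/(2*l)) = 2*l/(l + (-3 + l)/(2*l)))
(2 + 1)²*(Z(8) - 36) = (2 + 1)²*(4*8²/(-3 + 8 + 2*8²) - 36) = 3²*(4*64/(-3 + 8 + 2*64) - 36) = 9*(4*64/(-3 + 8 + 128) - 36) = 9*(4*64/133 - 36) = 9*(4*64*(1/133) - 36) = 9*(256/133 - 36) = 9*(-4532/133) = -40788/133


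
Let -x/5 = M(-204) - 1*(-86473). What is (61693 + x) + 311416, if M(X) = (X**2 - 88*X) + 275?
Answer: -358471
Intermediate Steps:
M(X) = 275 + X**2 - 88*X
x = -731580 (x = -5*((275 + (-204)**2 - 88*(-204)) - 1*(-86473)) = -5*((275 + 41616 + 17952) + 86473) = -5*(59843 + 86473) = -5*146316 = -731580)
(61693 + x) + 311416 = (61693 - 731580) + 311416 = -669887 + 311416 = -358471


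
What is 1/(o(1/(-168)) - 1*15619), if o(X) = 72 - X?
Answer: -168/2611895 ≈ -6.4321e-5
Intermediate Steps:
1/(o(1/(-168)) - 1*15619) = 1/((72 - 1/(-168)) - 1*15619) = 1/((72 - 1*(-1/168)) - 15619) = 1/((72 + 1/168) - 15619) = 1/(12097/168 - 15619) = 1/(-2611895/168) = -168/2611895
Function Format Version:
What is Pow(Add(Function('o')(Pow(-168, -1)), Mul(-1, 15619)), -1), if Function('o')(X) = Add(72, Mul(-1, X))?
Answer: Rational(-168, 2611895) ≈ -6.4321e-5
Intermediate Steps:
Pow(Add(Function('o')(Pow(-168, -1)), Mul(-1, 15619)), -1) = Pow(Add(Add(72, Mul(-1, Pow(-168, -1))), Mul(-1, 15619)), -1) = Pow(Add(Add(72, Mul(-1, Rational(-1, 168))), -15619), -1) = Pow(Add(Add(72, Rational(1, 168)), -15619), -1) = Pow(Add(Rational(12097, 168), -15619), -1) = Pow(Rational(-2611895, 168), -1) = Rational(-168, 2611895)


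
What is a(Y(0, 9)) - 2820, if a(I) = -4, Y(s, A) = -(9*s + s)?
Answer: -2824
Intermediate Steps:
Y(s, A) = -10*s
a(Y(0, 9)) - 2820 = -4 - 2820 = -2824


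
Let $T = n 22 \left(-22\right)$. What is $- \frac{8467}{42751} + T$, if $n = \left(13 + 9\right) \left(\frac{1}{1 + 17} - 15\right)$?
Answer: $\frac{61226024953}{384759} \approx 1.5913 \cdot 10^{5}$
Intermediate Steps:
$n = - \frac{2959}{9}$ ($n = 22 \left(\frac{1}{18} - 15\right) = 22 \left(- \frac{269}{18}\right) = - \frac{2959}{9} \approx -328.78$)
$T = \frac{1432156}{9}$ ($T = \left(- \frac{2959}{9}\right) 22 \left(-22\right) = \left(- \frac{65098}{9}\right) \left(-22\right) = \frac{1432156}{9} \approx 1.5913 \cdot 10^{5}$)
$- \frac{8467}{42751} + T = - \frac{8467}{42751} + \frac{1432156}{9} = \frac{61226024953}{384759}$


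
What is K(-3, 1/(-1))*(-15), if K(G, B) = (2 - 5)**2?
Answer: -135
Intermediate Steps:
K(G, B) = 9 (K(G, B) = (-3)**2 = 9)
K(-3, 1/(-1))*(-15) = 9*(-15) = -135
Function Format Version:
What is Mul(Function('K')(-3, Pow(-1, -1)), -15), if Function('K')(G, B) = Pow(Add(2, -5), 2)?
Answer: -135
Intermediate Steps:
Function('K')(G, B) = 9 (Function('K')(G, B) = Pow(-3, 2) = 9)
Mul(Function('K')(-3, Pow(-1, -1)), -15) = Mul(9, -15) = -135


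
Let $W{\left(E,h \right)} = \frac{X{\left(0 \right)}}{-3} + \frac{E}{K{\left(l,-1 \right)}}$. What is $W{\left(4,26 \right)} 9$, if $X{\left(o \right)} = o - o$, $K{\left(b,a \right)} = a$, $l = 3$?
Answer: $-36$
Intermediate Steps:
$X{\left(o \right)} = 0$
$W{\left(E,h \right)} = - E$ ($W{\left(E,h \right)} = \frac{0}{-3} + \frac{E}{-1} = 0 \left(- \frac{1}{3}\right) + E \left(-1\right) = 0 - E = - E$)
$W{\left(4,26 \right)} 9 = \left(-1\right) 4 \cdot 9 = \left(-4\right) 9 = -36$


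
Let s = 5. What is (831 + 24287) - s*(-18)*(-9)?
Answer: 24308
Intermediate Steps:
(831 + 24287) - s*(-18)*(-9) = (831 + 24287) - 5*(-18)*(-9) = 25118 - (-90)*(-9) = 25118 - 1*810 = 25118 - 810 = 24308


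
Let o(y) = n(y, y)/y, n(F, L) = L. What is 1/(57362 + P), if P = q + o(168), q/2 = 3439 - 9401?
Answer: 1/45439 ≈ 2.2008e-5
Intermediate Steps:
o(y) = 1 (o(y) = y/y = 1)
q = -11924 (q = 2*(3439 - 9401) = 2*(-5962) = -11924)
P = -11923 (P = -11924 + 1 = -11923)
1/(57362 + P) = 1/(57362 - 11923) = 1/45439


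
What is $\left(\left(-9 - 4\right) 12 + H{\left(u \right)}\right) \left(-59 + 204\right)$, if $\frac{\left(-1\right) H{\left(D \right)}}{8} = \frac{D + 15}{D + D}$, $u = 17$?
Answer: $- \frac{403100}{17} \approx -23712.0$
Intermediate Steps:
$H{\left(D \right)} = - \frac{4 \left(15 + D\right)}{D}$ ($H{\left(D \right)} = - 8 \frac{D + 15}{D + D} = - 8 \frac{15 + D}{2 D} = - \frac{4 \left(15 + D\right)}{D}$)
$\left(\left(-9 - 4\right) 12 + H{\left(u \right)}\right) \left(-59 + 204\right) = \left(\left(-9 - 4\right) 12 - \left(4 + \frac{60}{17}\right)\right) \left(-59 + 204\right) = \left(\left(-13\right) 12 - \frac{128}{17}\right) 145 = \left(-156 - \frac{128}{17}\right) 145 = \left(- \frac{2780}{17}\right) 145 = - \frac{403100}{17}$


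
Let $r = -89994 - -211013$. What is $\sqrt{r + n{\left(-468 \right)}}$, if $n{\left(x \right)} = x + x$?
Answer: $23 \sqrt{227} \approx 346.53$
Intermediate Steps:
$n{\left(x \right)} = 2 x$
$r = 121019$ ($r = -89994 + 211013 = 121019$)
$\sqrt{r + n{\left(-468 \right)}} = \sqrt{121019 + 2 \left(-468\right)} = \sqrt{121019 - 936} = \sqrt{120083} = 23 \sqrt{227}$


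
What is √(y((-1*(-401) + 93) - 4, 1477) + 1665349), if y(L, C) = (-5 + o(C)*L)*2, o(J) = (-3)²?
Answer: √1674159 ≈ 1293.9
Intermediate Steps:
o(J) = 9
y(L, C) = -10 + 18*L (y(L, C) = (-5 + 9*L)*2 = -10 + 18*L)
√(y((-1*(-401) + 93) - 4, 1477) + 1665349) = √((-10 + 18*((-1*(-401) + 93) - 4)) + 1665349) = √((-10 + 18*((401 + 93) - 4)) + 1665349) = √((-10 + 18*(494 - 4)) + 1665349) = √((-10 + 18*490) + 1665349) = √((-10 + 8820) + 1665349) = √(8810 + 1665349) = √1674159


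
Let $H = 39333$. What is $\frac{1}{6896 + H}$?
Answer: $\frac{1}{46229} \approx 2.1631 \cdot 10^{-5}$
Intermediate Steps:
$\frac{1}{6896 + H} = \frac{1}{6896 + 39333} = \frac{1}{46229}$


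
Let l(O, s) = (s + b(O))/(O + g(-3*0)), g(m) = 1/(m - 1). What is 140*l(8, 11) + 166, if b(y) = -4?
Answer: 306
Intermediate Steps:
g(m) = 1/(-1 + m)
l(O, s) = (-4 + s)/(-1 + O) (l(O, s) = (s - 4)/(O + 1/(-1 - 3*0)) = (-4 + s)/(O + 1/(-1 + 0)) = (-4 + s)/(O + 1/(-1)) = (-4 + s)/(O - 1) = (-4 + s)/(-1 + O))
140*l(8, 11) + 166 = 140*((-4 + 11)/(-1 + 8)) + 166 = 140*(7/7) + 166 = 140*((⅐)*7) + 166 = 140*1 + 166 = 140 + 166 = 306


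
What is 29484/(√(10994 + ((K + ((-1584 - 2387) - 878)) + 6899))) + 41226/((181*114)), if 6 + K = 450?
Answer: 6871/3439 + 2457*√843/281 ≈ 255.87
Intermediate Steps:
K = 444 (K = -6 + 450 = 444)
29484/(√(10994 + ((K + ((-1584 - 2387) - 878)) + 6899))) + 41226/((181*114)) = 29484/(√(10994 + ((444 + ((-1584 - 2387) - 878)) + 6899))) + 41226/((181*114)) = 29484/(√(10994 + ((444 + (-3971 - 878)) + 6899))) + 41226/20634 = 29484/(√(10994 + ((444 - 4849) + 6899))) + 41226*(1/20634) = 29484/(√(10994 + (-4405 + 6899))) + 6871/3439 = 29484/(√(10994 + 2494)) + 6871/3439 = 29484/(√13488) + 6871/3439 = 29484/((4*√843)) + 6871/3439 = 29484*(√843/3372) + 6871/3439 = 2457*√843/281 + 6871/3439 = 6871/3439 + 2457*√843/281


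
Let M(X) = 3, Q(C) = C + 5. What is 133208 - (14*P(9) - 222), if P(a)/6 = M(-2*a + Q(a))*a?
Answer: 131162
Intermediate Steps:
Q(C) = 5 + C
P(a) = 18*a (P(a) = 6*(3*a) = 18*a)
133208 - (14*P(9) - 222) = 133208 - (14*(18*9) - 222) = 133208 - (14*162 - 222) = 133208 - (2268 - 222) = 133208 - 1*2046 = 133208 - 2046 = 131162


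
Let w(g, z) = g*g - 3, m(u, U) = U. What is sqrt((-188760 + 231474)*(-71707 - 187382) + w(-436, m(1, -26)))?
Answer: I*sqrt(11066537453) ≈ 1.052e+5*I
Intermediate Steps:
w(g, z) = -3 + g**2 (w(g, z) = g**2 - 3 = -3 + g**2)
sqrt((-188760 + 231474)*(-71707 - 187382) + w(-436, m(1, -26))) = sqrt((-188760 + 231474)*(-71707 - 187382) + (-3 + (-436)**2)) = sqrt(42714*(-259089) + (-3 + 190096)) = sqrt(-11066727546 + 190093) = sqrt(-11066537453) = I*sqrt(11066537453)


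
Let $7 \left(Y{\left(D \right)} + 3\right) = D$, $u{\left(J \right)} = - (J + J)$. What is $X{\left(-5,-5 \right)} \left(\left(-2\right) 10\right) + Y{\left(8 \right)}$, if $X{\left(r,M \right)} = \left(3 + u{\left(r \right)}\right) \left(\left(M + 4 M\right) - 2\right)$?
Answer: $\frac{49127}{7} \approx 7018.1$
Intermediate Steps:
$u{\left(J \right)} = - 2 J$
$Y{\left(D \right)} = -3 + \frac{D}{7}$
$X{\left(r,M \right)} = \left(-2 + 5 M\right) \left(3 - 2 r\right)$ ($X{\left(r,M \right)} = \left(3 - 2 r\right) \left(\left(M + 4 M\right) - 2\right) = \left(3 - 2 r\right) \left(5 M - 2\right) = \left(3 - 2 r\right) \left(-2 + 5 M\right) = \left(-2 + 5 M\right) \left(3 - 2 r\right)$)
$X{\left(-5,-5 \right)} \left(\left(-2\right) 10\right) + Y{\left(8 \right)} = \left(-6 + 4 \left(-5\right) + 15 \left(-5\right) - \left(-50\right) \left(-5\right)\right) \left(\left(-2\right) 10\right) + \left(-3 + \frac{1}{7} \cdot 8\right) = \left(-6 - 20 - 75 - 250\right) \left(-20\right) + \left(-3 + \frac{8}{7}\right) = \left(-351\right) \left(-20\right) - \frac{13}{7} = 7020 - \frac{13}{7} = \frac{49127}{7}$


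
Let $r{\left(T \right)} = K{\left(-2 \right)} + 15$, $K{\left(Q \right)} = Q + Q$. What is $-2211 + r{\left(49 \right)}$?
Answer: $-2200$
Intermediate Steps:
$K{\left(Q \right)} = 2 Q$
$r{\left(T \right)} = 11$ ($r{\left(T \right)} = 2 \left(-2\right) + 15 = -4 + 15 = 11$)
$-2211 + r{\left(49 \right)} = -2211 + 11 = -2200$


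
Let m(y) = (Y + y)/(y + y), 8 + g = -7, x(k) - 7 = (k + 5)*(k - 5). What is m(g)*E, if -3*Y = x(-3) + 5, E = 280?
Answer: 1148/9 ≈ 127.56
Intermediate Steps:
x(k) = 7 + (-5 + k)*(5 + k) (x(k) = 7 + (k + 5)*(k - 5) = 7 + (5 + k)*(-5 + k) = 7 + (-5 + k)*(5 + k))
g = -15 (g = -8 - 7 = -15)
Y = 4/3 (Y = -((-18 + (-3)²) + 5)/3 = -((-18 + 9) + 5)/3 = -(-9 + 5)/3 = -⅓*(-4) = 4/3 ≈ 1.3333)
m(y) = (4/3 + y)/(2*y) (m(y) = (4/3 + y)/(y + y) = (4/3 + y)/((2*y)) = (4/3 + y)*(1/(2*y)) = (4/3 + y)/(2*y))
m(g)*E = ((⅙)*(4 + 3*(-15))/(-15))*280 = ((⅙)*(-1/15)*(4 - 45))*280 = ((⅙)*(-1/15)*(-41))*280 = (41/90)*280 = 1148/9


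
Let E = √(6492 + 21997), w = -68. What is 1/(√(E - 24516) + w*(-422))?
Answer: 1/(28696 + I*√(24516 - √28489)) ≈ 3.4847e-5 - 1.895e-7*I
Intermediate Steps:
E = √28489 ≈ 168.79
1/(√(E - 24516) + w*(-422)) = 1/(√(√28489 - 24516) - 68*(-422)) = 1/(√(-24516 + √28489) + 28696) = 1/(28696 + √(-24516 + √28489))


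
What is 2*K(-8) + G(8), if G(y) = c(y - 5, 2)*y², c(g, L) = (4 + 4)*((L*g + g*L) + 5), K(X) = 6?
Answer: 8716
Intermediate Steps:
c(g, L) = 40 + 16*L*g (c(g, L) = 8*((L*g + L*g) + 5) = 8*(2*L*g + 5) = 8*(5 + 2*L*g) = 40 + 16*L*g)
G(y) = y²*(-120 + 32*y) (G(y) = (40 + 16*2*(y - 5))*y² = (40 + 16*2*(-5 + y))*y² = (40 + (-160 + 32*y))*y² = (-120 + 32*y)*y² = y²*(-120 + 32*y))
2*K(-8) + G(8) = 2*6 + 8²*(-120 + 32*8) = 12 + 64*(-120 + 256) = 12 + 64*136 = 12 + 8704 = 8716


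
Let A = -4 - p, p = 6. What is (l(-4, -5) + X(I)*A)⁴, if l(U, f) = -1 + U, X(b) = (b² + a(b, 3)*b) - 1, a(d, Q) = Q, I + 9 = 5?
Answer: 1500625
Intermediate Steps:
I = -4 (I = -9 + 5 = -4)
X(b) = -1 + b² + 3*b (X(b) = (b² + 3*b) - 1 = -1 + b² + 3*b)
A = -10 (A = -4 - 1*6 = -4 - 6 = -10)
(l(-4, -5) + X(I)*A)⁴ = ((-1 - 4) + (-1 + (-4)² + 3*(-4))*(-10))⁴ = (-5 + (-1 + 16 - 12)*(-10))⁴ = (-5 + 3*(-10))⁴ = (-5 - 30)⁴ = (-35)⁴ = 1500625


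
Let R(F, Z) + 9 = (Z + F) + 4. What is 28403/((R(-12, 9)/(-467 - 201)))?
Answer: 4743301/2 ≈ 2.3717e+6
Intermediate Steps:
R(F, Z) = -5 + F + Z (R(F, Z) = -9 + ((Z + F) + 4) = -9 + ((F + Z) + 4) = -9 + (4 + F + Z) = -5 + F + Z)
28403/((R(-12, 9)/(-467 - 201))) = 28403/(((-5 - 12 + 9)/(-467 - 201))) = 28403/((-8/(-668))) = 28403/((-1/668*(-8))) = 28403/(2/167) = 28403*(167/2) = 4743301/2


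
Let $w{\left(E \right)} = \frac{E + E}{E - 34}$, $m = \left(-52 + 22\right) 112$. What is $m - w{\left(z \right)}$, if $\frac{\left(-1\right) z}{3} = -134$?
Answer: $- \frac{309321}{92} \approx -3362.2$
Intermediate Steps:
$z = 402$ ($z = \left(-3\right) \left(-134\right) = 402$)
$m = -3360$ ($m = \left(-30\right) 112 = -3360$)
$w{\left(E \right)} = \frac{2 E}{-34 + E}$
$m - w{\left(z \right)} = -3360 - 2 \cdot 402 \frac{1}{-34 + 402} = -3360 - 2 \cdot 402 \cdot \frac{1}{368} = -3360 - \frac{201}{92} = - \frac{309321}{92}$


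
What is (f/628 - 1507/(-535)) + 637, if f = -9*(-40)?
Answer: 53789564/83995 ≈ 640.39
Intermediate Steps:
f = 360
(f/628 - 1507/(-535)) + 637 = (360/628 - 1507/(-535)) + 637 = (360*(1/628) - 1507*(-1/535)) + 637 = (90/157 + 1507/535) + 637 = 284749/83995 + 637 = 53789564/83995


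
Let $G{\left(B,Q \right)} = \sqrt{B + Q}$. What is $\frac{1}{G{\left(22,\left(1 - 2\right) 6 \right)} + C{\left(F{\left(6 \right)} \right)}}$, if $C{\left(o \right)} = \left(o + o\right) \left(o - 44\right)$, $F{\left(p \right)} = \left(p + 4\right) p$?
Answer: $\frac{1}{1924} \approx 0.00051975$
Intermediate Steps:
$F{\left(p \right)} = p \left(4 + p\right)$ ($F{\left(p \right)} = \left(4 + p\right) p = p \left(4 + p\right)$)
$C{\left(o \right)} = 2 o \left(-44 + o\right)$
$\frac{1}{G{\left(22,\left(1 - 2\right) 6 \right)} + C{\left(F{\left(6 \right)} \right)}} = \frac{1}{\sqrt{22 + \left(1 - 2\right) 6} + 2 \cdot 6 \left(4 + 6\right) \left(-44 + 6 \left(4 + 6\right)\right)} = \frac{1}{\sqrt{22 - 6} + 2 \cdot 6 \cdot 10 \left(-44 + 6 \cdot 10\right)} = \frac{1}{\sqrt{22 - 6} + 2 \cdot 60 \left(-44 + 60\right)} = \frac{1}{\sqrt{16} + 2 \cdot 60 \cdot 16} = \frac{1}{4 + 1920} = \frac{1}{1924}$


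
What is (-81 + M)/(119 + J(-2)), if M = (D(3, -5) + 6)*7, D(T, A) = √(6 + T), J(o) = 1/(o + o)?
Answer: -72/475 ≈ -0.15158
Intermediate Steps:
J(o) = 1/(2*o)
M = 63 (M = (√(6 + 3) + 6)*7 = (√9 + 6)*7 = (3 + 6)*7 = 9*7 = 63)
(-81 + M)/(119 + J(-2)) = (-81 + 63)/(119 + (½)/(-2)) = -18/(119 + (½)*(-½)) = -18/(119 - ¼) = -18/(475/4) = (4/475)*(-18) = -72/475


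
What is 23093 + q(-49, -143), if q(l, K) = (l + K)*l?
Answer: 32501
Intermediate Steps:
q(l, K) = l*(K + l) (q(l, K) = (K + l)*l = l*(K + l))
23093 + q(-49, -143) = 23093 - 49*(-143 - 49) = 23093 - 49*(-192) = 23093 + 9408 = 32501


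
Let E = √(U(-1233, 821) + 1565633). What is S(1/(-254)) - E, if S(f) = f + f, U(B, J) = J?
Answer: -1/127 - √1566454 ≈ -1251.6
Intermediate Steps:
S(f) = 2*f
E = √1566454 (E = √(821 + 1565633) = √1566454 ≈ 1251.6)
S(1/(-254)) - E = 2/(-254) - √1566454 = 2*(-1/254) - √1566454 = -1/127 - √1566454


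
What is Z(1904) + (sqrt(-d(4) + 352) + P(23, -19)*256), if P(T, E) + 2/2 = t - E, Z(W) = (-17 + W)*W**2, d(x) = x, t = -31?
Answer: 6840779264 + 2*sqrt(87) ≈ 6.8408e+9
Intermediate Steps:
Z(W) = W**2*(-17 + W)
P(T, E) = -32 - E (P(T, E) = -1 + (-31 - E) = -32 - E)
Z(1904) + (sqrt(-d(4) + 352) + P(23, -19)*256) = 1904**2*(-17 + 1904) + (sqrt(-1*4 + 352) + (-32 - 1*(-19))*256) = 3625216*1887 + (sqrt(-4 + 352) + (-32 + 19)*256) = 6840782592 + (sqrt(348) - 13*256) = 6840782592 + (2*sqrt(87) - 3328) = 6840782592 + (-3328 + 2*sqrt(87)) = 6840779264 + 2*sqrt(87)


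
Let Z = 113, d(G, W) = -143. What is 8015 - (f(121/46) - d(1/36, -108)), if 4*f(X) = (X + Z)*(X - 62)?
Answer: 81154797/8464 ≈ 9588.2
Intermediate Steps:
f(X) = (-62 + X)*(113 + X)/4 (f(X) = ((X + 113)*(X - 62))/4 = ((113 + X)*(-62 + X))/4 = ((-62 + X)*(113 + X))/4 = (-62 + X)*(113 + X)/4)
8015 - (f(121/46) - d(1/36, -108)) = 8015 - ((-3503/2 + (121/46)²/4 + 51*(121/46)/4) - 1*(-143)) = 8015 - ((-3503/2 + (121*(1/46))²/4 + 51*(121*(1/46))/4) + 143) = 8015 - ((-3503/2 + (121/46)²/4 + (51/4)*(121/46)) + 143) = 8015 - ((-3503/2 + (¼)*(14641/2116) + 6171/184) + 143) = 8015 - ((-3503/2 + 14641/8464 + 6171/184) + 143) = 8015 - (-14526189/8464 + 143) = 8015 - 1*(-13315837/8464) = 8015 + 13315837/8464 = 81154797/8464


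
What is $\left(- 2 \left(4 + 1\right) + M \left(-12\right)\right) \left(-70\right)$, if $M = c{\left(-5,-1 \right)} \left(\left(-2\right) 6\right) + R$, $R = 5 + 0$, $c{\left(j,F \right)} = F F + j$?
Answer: $45220$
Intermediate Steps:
$c{\left(j,F \right)} = j + F^{2}$ ($c{\left(j,F \right)} = F^{2} + j = j + F^{2}$)
$R = 5$
$M = 53$ ($M = \left(-5 + \left(-1\right)^{2}\right) \left(\left(-2\right) 6\right) + 5 = \left(-5 + 1\right) \left(-12\right) + 5 = \left(-4\right) \left(-12\right) + 5 = 48 + 5 = 53$)
$\left(- 2 \left(4 + 1\right) + M \left(-12\right)\right) \left(-70\right) = \left(- 2 \left(4 + 1\right) + 53 \left(-12\right)\right) \left(-70\right) = \left(\left(-2\right) 5 - 636\right) \left(-70\right) = \left(-10 - 636\right) \left(-70\right) = \left(-646\right) \left(-70\right) = 45220$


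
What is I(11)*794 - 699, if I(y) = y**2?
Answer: 95375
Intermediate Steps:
I(11)*794 - 699 = 11**2*794 - 699 = 121*794 - 699 = 96074 - 699 = 95375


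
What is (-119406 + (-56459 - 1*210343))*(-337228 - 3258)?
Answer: 131498417088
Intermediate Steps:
(-119406 + (-56459 - 1*210343))*(-337228 - 3258) = (-119406 + (-56459 - 210343))*(-340486) = (-119406 - 266802)*(-340486) = -386208*(-340486) = 131498417088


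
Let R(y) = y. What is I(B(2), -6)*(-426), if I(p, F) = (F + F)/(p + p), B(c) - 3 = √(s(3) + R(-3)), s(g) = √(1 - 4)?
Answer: 2556/(3 + √(-3 + I*√3)) ≈ 579.59 - 299.27*I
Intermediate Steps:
s(g) = I*√3 (s(g) = √(-3) = I*√3)
B(c) = 3 + √(-3 + I*√3) (B(c) = 3 + √(I*√3 - 3) = 3 + √(-3 + I*√3))
I(p, F) = F/p (I(p, F) = (2*F)/((2*p)) = (2*F)*(1/(2*p)) = F/p)
I(B(2), -6)*(-426) = -6/(3 + √(-3 + I*√3))*(-426) = 2556/(3 + √(-3 + I*√3))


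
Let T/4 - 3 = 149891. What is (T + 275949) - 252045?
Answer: 623480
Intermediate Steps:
T = 599576 (T = 12 + 4*149891 = 12 + 599564 = 599576)
(T + 275949) - 252045 = (599576 + 275949) - 252045 = 875525 - 252045 = 623480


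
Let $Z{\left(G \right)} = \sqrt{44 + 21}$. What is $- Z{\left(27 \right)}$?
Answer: $- \sqrt{65} \approx -8.0623$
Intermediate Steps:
$Z{\left(G \right)} = \sqrt{65}$
$- Z{\left(27 \right)} = - \sqrt{65}$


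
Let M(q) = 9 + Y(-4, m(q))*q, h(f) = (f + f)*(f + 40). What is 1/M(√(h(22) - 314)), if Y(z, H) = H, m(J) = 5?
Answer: -9/60269 + 5*√2414/60269 ≈ 0.0039268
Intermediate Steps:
h(f) = 2*f*(40 + f) (h(f) = (2*f)*(40 + f) = 2*f*(40 + f))
M(q) = 9 + 5*q
1/M(√(h(22) - 314)) = 1/(9 + 5*√(2*22*(40 + 22) - 314)) = 1/(9 + 5*√(2*22*62 - 314)) = 1/(9 + 5*√(2728 - 314)) = 1/(9 + 5*√2414)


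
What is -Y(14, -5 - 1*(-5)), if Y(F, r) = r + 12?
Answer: -12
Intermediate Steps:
Y(F, r) = 12 + r
-Y(14, -5 - 1*(-5)) = -(12 + (-5 - 1*(-5))) = -(12 + (-5 + 5)) = -(12 + 0) = -1*12 = -12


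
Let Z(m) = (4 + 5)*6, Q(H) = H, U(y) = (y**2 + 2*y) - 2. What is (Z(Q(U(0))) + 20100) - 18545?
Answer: 1609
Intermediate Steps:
U(y) = -2 + y**2 + 2*y
Z(m) = 54 (Z(m) = 9*6 = 54)
(Z(Q(U(0))) + 20100) - 18545 = (54 + 20100) - 18545 = 20154 - 18545 = 1609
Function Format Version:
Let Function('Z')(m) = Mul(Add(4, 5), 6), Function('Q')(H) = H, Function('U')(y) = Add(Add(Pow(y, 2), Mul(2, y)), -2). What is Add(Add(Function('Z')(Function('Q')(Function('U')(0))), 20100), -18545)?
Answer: 1609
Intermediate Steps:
Function('U')(y) = Add(-2, Pow(y, 2), Mul(2, y))
Function('Z')(m) = 54 (Function('Z')(m) = Mul(9, 6) = 54)
Add(Add(Function('Z')(Function('Q')(Function('U')(0))), 20100), -18545) = Add(Add(54, 20100), -18545) = Add(20154, -18545) = 1609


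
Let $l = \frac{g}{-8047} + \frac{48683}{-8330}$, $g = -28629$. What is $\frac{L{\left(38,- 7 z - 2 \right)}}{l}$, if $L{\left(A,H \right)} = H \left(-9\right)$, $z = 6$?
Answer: $- \frac{26544477960}{153272531} \approx -173.18$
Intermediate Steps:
$L{\left(A,H \right)} = - 9 H$
$l = - \frac{153272531}{67031510}$ ($l = - \frac{28629}{-8047} + \frac{48683}{-8330} = \left(-28629\right) \left(- \frac{1}{8047}\right) + 48683 \left(- \frac{1}{8330}\right) = \frac{28629}{8047} - \frac{48683}{8330} = - \frac{153272531}{67031510} \approx -2.2866$)
$\frac{L{\left(38,- 7 z - 2 \right)}}{l} = \frac{\left(-9\right) \left(\left(-7\right) 6 - 2\right)}{- \frac{153272531}{67031510}} = - 9 \left(-42 - 2\right) \left(- \frac{67031510}{153272531}\right) = \left(-9\right) \left(-44\right) \left(- \frac{67031510}{153272531}\right) = 396 \left(- \frac{67031510}{153272531}\right) = - \frac{26544477960}{153272531}$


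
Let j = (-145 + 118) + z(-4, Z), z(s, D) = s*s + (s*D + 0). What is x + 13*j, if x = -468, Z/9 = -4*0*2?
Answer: -611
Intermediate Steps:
Z = 0 (Z = 9*(-4*0*2) = 9*(0*2) = 9*0 = 0)
z(s, D) = s² + D*s (z(s, D) = s² + (D*s + 0) = s² + D*s)
j = -11 (j = (-145 + 118) - 4*(0 - 4) = -27 - 4*(-4) = -27 + 16 = -11)
x + 13*j = -468 + 13*(-11) = -468 - 143 = -611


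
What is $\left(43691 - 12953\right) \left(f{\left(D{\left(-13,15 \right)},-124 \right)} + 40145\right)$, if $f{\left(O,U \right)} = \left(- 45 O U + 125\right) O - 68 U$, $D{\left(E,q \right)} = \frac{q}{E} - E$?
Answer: $\frac{4327758031734}{169} \approx 2.5608 \cdot 10^{10}$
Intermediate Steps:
$D{\left(E,q \right)} = - E + \frac{q}{E}$
$f{\left(O,U \right)} = - 68 U + O \left(125 - 45 O U\right)$ ($f{\left(O,U \right)} = \left(- 45 O U + 125\right) O - 68 U = \left(125 - 45 O U\right) O - 68 U = O \left(125 - 45 O U\right) - 68 U = - 68 U + O \left(125 - 45 O U\right)$)
$\left(43691 - 12953\right) \left(f{\left(D{\left(-13,15 \right)},-124 \right)} + 40145\right) = \left(43691 - 12953\right) \left(\left(\left(-68\right) \left(-124\right) + 125 \left(\left(-1\right) \left(-13\right) + \frac{15}{-13}\right) - - 5580 \left(\left(-1\right) \left(-13\right) + \frac{15}{-13}\right)^{2}\right) + 40145\right) = 30738 \left(\left(8432 + 125 \left(13 + 15 \left(- \frac{1}{13}\right)\right) - - 5580 \left(13 + 15 \left(- \frac{1}{13}\right)\right)^{2}\right) + 40145\right) = 30738 \left(\left(8432 + 125 \left(13 - \frac{15}{13}\right) - - 5580 \left(13 - \frac{15}{13}\right)^{2}\right) + 40145\right) = 30738 \left(\left(8432 + 125 \cdot \frac{154}{13} - - 5580 \left(\frac{154}{13}\right)^{2}\right) + 40145\right) = 30738 \left(\left(8432 + \frac{19250}{13} - \left(-5580\right) \frac{23716}{169}\right) + 40145\right) = 30738 \left(\left(8432 + \frac{19250}{13} + \frac{132335280}{169}\right) + 40145\right) = 30738 \left(\frac{134010538}{169} + 40145\right) = 30738 \cdot \frac{140795043}{169} = \frac{4327758031734}{169}$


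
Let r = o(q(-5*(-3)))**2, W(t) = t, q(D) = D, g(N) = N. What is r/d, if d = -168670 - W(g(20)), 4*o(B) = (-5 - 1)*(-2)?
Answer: -3/56230 ≈ -5.3352e-5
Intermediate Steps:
o(B) = 3 (o(B) = ((-5 - 1)*(-2))/4 = (-6*(-2))/4 = (1/4)*12 = 3)
d = -168690 (d = -168670 - 1*20 = -168670 - 20 = -168690)
r = 9 (r = 3**2 = 9)
r/d = 9/(-168690) = 9*(-1/168690) = -3/56230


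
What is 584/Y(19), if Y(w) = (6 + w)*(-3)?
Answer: -584/75 ≈ -7.7867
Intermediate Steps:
Y(w) = -18 - 3*w
584/Y(19) = 584/(-18 - 3*19) = 584/(-18 - 57) = 584/(-75) = 584*(-1/75) = -584/75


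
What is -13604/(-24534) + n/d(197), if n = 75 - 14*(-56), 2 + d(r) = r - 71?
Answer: 11380801/1521108 ≈ 7.4819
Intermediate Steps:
d(r) = -73 + r (d(r) = -2 + (r - 71) = -2 + (-71 + r) = -73 + r)
n = 859 (n = 75 + 784 = 859)
-13604/(-24534) + n/d(197) = -13604/(-24534) + 859/(-73 + 197) = -13604*(-1/24534) + 859/124 = 6802/12267 + 859*(1/124) = 6802/12267 + 859/124 = 11380801/1521108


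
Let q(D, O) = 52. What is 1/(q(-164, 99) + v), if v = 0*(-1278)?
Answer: 1/52 ≈ 0.019231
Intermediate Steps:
v = 0
1/(q(-164, 99) + v) = 1/(52 + 0) = 1/52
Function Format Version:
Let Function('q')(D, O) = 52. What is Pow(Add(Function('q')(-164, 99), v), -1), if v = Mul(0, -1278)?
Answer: Rational(1, 52) ≈ 0.019231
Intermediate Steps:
v = 0
Pow(Add(Function('q')(-164, 99), v), -1) = Pow(Add(52, 0), -1) = Pow(52, -1) = Rational(1, 52)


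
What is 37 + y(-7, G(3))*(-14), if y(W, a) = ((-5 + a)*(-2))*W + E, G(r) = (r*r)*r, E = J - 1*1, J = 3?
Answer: -4303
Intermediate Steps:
E = 2 (E = 3 - 1*1 = 3 - 1 = 2)
G(r) = r³ (G(r) = r²*r = r³)
y(W, a) = 2 + W*(10 - 2*a) (y(W, a) = ((-5 + a)*(-2))*W + 2 = (10 - 2*a)*W + 2 = W*(10 - 2*a) + 2 = 2 + W*(10 - 2*a))
37 + y(-7, G(3))*(-14) = 37 + (2 + 10*(-7) - 2*(-7)*3³)*(-14) = 37 + (2 - 70 - 2*(-7)*27)*(-14) = 37 + (2 - 70 + 378)*(-14) = 37 + 310*(-14) = 37 - 4340 = -4303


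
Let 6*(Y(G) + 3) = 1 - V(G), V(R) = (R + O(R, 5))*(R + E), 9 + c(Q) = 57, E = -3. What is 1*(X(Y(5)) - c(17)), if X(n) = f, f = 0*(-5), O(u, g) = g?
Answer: -48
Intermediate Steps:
c(Q) = 48 (c(Q) = -9 + 57 = 48)
V(R) = (-3 + R)*(5 + R) (V(R) = (R + 5)*(R - 3) = (5 + R)*(-3 + R) = (-3 + R)*(5 + R))
f = 0
Y(G) = -⅓ - G/3 - G²/6 (Y(G) = -3 + (1 - (-15 + G² + 2*G))/6 = -3 + (1 + (15 - G² - 2*G))/6 = -3 + (16 - G² - 2*G)/6 = -3 + (8/3 - G/3 - G²/6) = -⅓ - G/3 - G²/6)
X(n) = 0
1*(X(Y(5)) - c(17)) = 1*(0 - 1*48) = 1*(0 - 48) = 1*(-48) = -48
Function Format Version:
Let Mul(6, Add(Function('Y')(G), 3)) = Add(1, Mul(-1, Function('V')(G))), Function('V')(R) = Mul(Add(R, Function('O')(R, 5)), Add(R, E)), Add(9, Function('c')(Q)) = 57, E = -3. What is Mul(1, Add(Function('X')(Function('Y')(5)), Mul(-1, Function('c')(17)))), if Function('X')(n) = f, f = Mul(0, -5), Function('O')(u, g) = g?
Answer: -48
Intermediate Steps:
Function('c')(Q) = 48 (Function('c')(Q) = Add(-9, 57) = 48)
Function('V')(R) = Mul(Add(-3, R), Add(5, R)) (Function('V')(R) = Mul(Add(R, 5), Add(R, -3)) = Mul(Add(5, R), Add(-3, R)) = Mul(Add(-3, R), Add(5, R)))
f = 0
Function('Y')(G) = Add(Rational(-1, 3), Mul(Rational(-1, 3), G), Mul(Rational(-1, 6), Pow(G, 2))) (Function('Y')(G) = Add(-3, Mul(Rational(1, 6), Add(1, Mul(-1, Add(-15, Pow(G, 2), Mul(2, G)))))) = Add(-3, Mul(Rational(1, 6), Add(1, Add(15, Mul(-1, Pow(G, 2)), Mul(-2, G))))) = Add(-3, Mul(Rational(1, 6), Add(16, Mul(-1, Pow(G, 2)), Mul(-2, G)))) = Add(-3, Add(Rational(8, 3), Mul(Rational(-1, 3), G), Mul(Rational(-1, 6), Pow(G, 2)))) = Add(Rational(-1, 3), Mul(Rational(-1, 3), G), Mul(Rational(-1, 6), Pow(G, 2))))
Function('X')(n) = 0
Mul(1, Add(Function('X')(Function('Y')(5)), Mul(-1, Function('c')(17)))) = Mul(1, Add(0, Mul(-1, 48))) = Mul(1, Add(0, -48)) = Mul(1, -48) = -48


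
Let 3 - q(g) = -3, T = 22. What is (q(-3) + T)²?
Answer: 784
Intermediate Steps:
q(g) = 6 (q(g) = 3 - 1*(-3) = 3 + 3 = 6)
(q(-3) + T)² = (6 + 22)² = 28² = 784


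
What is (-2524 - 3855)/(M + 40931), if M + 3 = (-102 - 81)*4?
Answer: -6379/40196 ≈ -0.15870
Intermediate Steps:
M = -735 (M = -3 + (-102 - 81)*4 = -3 - 183*4 = -3 - 732 = -735)
(-2524 - 3855)/(M + 40931) = (-2524 - 3855)/(-735 + 40931) = -6379/40196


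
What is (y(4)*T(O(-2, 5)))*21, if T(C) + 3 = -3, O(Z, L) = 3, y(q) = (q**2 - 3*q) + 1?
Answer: -630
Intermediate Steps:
y(q) = 1 + q**2 - 3*q
T(C) = -6 (T(C) = -3 - 3 = -6)
(y(4)*T(O(-2, 5)))*21 = ((1 + 4**2 - 3*4)*(-6))*21 = ((1 + 16 - 12)*(-6))*21 = (5*(-6))*21 = -30*21 = -630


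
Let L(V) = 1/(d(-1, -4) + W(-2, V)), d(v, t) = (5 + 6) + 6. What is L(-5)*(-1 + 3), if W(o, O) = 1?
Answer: ⅑ ≈ 0.11111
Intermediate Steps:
d(v, t) = 17 (d(v, t) = 11 + 6 = 17)
L(V) = 1/18 (L(V) = 1/(17 + 1) = 1/18)
L(-5)*(-1 + 3) = (-1 + 3)/18 = (1/18)*2 = ⅑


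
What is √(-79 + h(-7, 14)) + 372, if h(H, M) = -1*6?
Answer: 372 + I*√85 ≈ 372.0 + 9.2195*I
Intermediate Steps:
h(H, M) = -6
√(-79 + h(-7, 14)) + 372 = √(-79 - 6) + 372 = √(-85) + 372 = I*√85 + 372 = 372 + I*√85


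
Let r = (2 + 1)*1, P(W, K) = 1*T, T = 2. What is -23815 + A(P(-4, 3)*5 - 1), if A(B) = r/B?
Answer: -71444/3 ≈ -23815.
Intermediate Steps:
P(W, K) = 2 (P(W, K) = 1*2 = 2)
r = 3 (r = 3*1 = 3)
A(B) = 3/B
-23815 + A(P(-4, 3)*5 - 1) = -23815 + 3/(2*5 - 1) = -23815 + 3/(10 - 1) = -23815 + 3/9 = -23815 + 3*(⅑) = -23815 + ⅓ = -71444/3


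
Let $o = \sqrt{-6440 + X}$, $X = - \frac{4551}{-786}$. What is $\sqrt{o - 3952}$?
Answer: $\frac{\sqrt{-271281088 + 786 i \sqrt{49074434}}}{262} \approx 0.63795 + 62.868 i$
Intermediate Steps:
$X = \frac{1517}{262}$ ($X = \left(-4551\right) \left(- \frac{1}{786}\right) = \frac{1517}{262} \approx 5.7901$)
$o = \frac{3 i \sqrt{49074434}}{262}$ ($o = \sqrt{-6440 + \frac{1517}{262}} = \sqrt{- \frac{1685763}{262}} = \frac{3 i \sqrt{49074434}}{262} \approx 80.214 i$)
$\sqrt{o - 3952} = \sqrt{\frac{3 i \sqrt{49074434}}{262} - 3952} = \sqrt{-3952 + \frac{3 i \sqrt{49074434}}{262}}$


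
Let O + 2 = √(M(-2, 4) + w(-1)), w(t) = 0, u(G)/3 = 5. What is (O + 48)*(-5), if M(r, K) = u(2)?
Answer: -230 - 5*√15 ≈ -249.36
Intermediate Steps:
u(G) = 15 (u(G) = 3*5 = 15)
M(r, K) = 15
O = -2 + √15 (O = -2 + √(15 + 0) = -2 + √15 ≈ 1.8730)
(O + 48)*(-5) = ((-2 + √15) + 48)*(-5) = (46 + √15)*(-5) = -230 - 5*√15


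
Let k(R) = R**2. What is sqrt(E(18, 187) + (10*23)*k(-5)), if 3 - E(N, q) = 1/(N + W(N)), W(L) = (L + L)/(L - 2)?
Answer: sqrt(465989)/9 ≈ 75.848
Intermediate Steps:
W(L) = 2*L/(-2 + L) (W(L) = (2*L)/(-2 + L) = 2*L/(-2 + L))
E(N, q) = 3 - 1/(N + 2*N/(-2 + N))
sqrt(E(18, 187) + (10*23)*k(-5)) = sqrt((3 - 1/18 + 2/18**2) + (10*23)*(-5)**2) = sqrt((3 - 1*1/18 + 2*(1/324)) + 230*25) = sqrt((3 - 1/18 + 1/162) + 5750) = sqrt(239/81 + 5750) = sqrt(465989/81) = sqrt(465989)/9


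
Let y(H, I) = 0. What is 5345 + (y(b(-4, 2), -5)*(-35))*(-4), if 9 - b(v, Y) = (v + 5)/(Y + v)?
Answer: 5345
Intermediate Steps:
b(v, Y) = 9 - (5 + v)/(Y + v) (b(v, Y) = 9 - (v + 5)/(Y + v) = 9 - (5 + v)/(Y + v))
5345 + (y(b(-4, 2), -5)*(-35))*(-4) = 5345 + (0*(-35))*(-4) = 5345 + 0*(-4) = 5345 + 0 = 5345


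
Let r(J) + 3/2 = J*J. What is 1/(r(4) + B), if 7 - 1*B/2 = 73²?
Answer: -2/21259 ≈ -9.4078e-5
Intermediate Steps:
B = -10644 (B = 14 - 2*73² = 14 - 2*5329 = 14 - 10658 = -10644)
r(J) = -3/2 + J² (r(J) = -3/2 + J*J = -3/2 + J²)
1/(r(4) + B) = 1/((-3/2 + 4²) - 10644) = 1/((-3/2 + 16) - 10644) = 1/(29/2 - 10644) = 1/(-21259/2) = -2/21259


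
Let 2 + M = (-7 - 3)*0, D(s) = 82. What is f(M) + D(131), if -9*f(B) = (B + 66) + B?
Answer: 676/9 ≈ 75.111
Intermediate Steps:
M = -2 (M = -2 + (-7 - 3)*0 = -2 - 10*0 = -2 + 0 = -2)
f(B) = -22/3 - 2*B/9 (f(B) = -((B + 66) + B)/9 = -((66 + B) + B)/9 = -(66 + 2*B)/9 = -22/3 - 2*B/9)
f(M) + D(131) = (-22/3 - 2/9*(-2)) + 82 = (-22/3 + 4/9) + 82 = -62/9 + 82 = 676/9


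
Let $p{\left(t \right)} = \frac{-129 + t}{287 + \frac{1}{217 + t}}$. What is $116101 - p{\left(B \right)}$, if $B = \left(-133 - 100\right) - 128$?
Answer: $\frac{4798176587}{41327} \approx 1.161 \cdot 10^{5}$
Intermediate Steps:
$B = -361$ ($B = -233 - 128 = -361$)
$p{\left(t \right)} = \frac{-129 + t}{287 + \frac{1}{217 + t}}$
$116101 - p{\left(B \right)} = 116101 - \frac{-27993 + \left(-361\right)^{2} + 88 \left(-361\right)}{62280 + 287 \left(-361\right)} = 116101 - \frac{-27993 + 130321 - 31768}{62280 - 103607} = 116101 - \frac{1}{-41327} \cdot 70560 = 116101 - \left(- \frac{1}{41327}\right) 70560 = 116101 - - \frac{70560}{41327} = 116101 + \frac{70560}{41327} = \frac{4798176587}{41327}$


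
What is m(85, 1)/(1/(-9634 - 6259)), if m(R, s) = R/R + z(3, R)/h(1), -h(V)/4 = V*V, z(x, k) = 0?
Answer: -15893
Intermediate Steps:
h(V) = -4*V² (h(V) = -4*V*V = -4*V²)
m(R, s) = 1 (m(R, s) = R/R + 0/((-4*1²)) = 1 + 0/((-4*1)) = 1 + 0/(-4) = 1 + 0*(-¼) = 1 + 0 = 1)
m(85, 1)/(1/(-9634 - 6259)) = 1/1/(-9634 - 6259) = 1/1/(-15893) = 1/(-1/15893) = 1*(-15893) = -15893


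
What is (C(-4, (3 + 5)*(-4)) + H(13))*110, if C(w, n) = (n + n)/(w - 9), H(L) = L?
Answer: 25630/13 ≈ 1971.5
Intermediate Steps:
C(w, n) = 2*n/(-9 + w) (C(w, n) = (2*n)/(-9 + w) = 2*n/(-9 + w))
(C(-4, (3 + 5)*(-4)) + H(13))*110 = (2*((3 + 5)*(-4))/(-9 - 4) + 13)*110 = (2*(8*(-4))/(-13) + 13)*110 = (2*(-32)*(-1/13) + 13)*110 = (64/13 + 13)*110 = (233/13)*110 = 25630/13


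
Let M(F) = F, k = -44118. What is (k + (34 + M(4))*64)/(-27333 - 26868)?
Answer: 41686/54201 ≈ 0.76910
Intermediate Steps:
(k + (34 + M(4))*64)/(-27333 - 26868) = (-44118 + (34 + 4)*64)/(-27333 - 26868) = (-44118 + 38*64)/(-54201) = (-44118 + 2432)*(-1/54201) = -41686*(-1/54201) = 41686/54201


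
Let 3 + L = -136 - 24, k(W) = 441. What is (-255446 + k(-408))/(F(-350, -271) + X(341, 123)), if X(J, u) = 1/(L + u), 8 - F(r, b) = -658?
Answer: -10200200/26639 ≈ -382.90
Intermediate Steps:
L = -163 (L = -3 + (-136 - 24) = -3 - 160 = -163)
F(r, b) = 666 (F(r, b) = 8 - 1*(-658) = 8 + 658 = 666)
X(J, u) = 1/(-163 + u)
(-255446 + k(-408))/(F(-350, -271) + X(341, 123)) = (-255446 + 441)/(666 + 1/(-163 + 123)) = -255005/(666 + 1/(-40)) = -255005/(666 - 1/40) = -255005/26639/40 = -255005*40/26639 = -10200200/26639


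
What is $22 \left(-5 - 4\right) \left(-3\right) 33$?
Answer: $19602$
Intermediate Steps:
$22 \left(-5 - 4\right) \left(-3\right) 33 = 22 \left(\left(-9\right) \left(-3\right)\right) 33 = 22 \cdot 27 \cdot 33 = 594 \cdot 33 = 19602$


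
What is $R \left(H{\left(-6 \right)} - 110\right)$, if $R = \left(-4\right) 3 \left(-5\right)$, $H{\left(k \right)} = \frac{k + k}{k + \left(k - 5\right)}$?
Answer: $- \frac{111480}{17} \approx -6557.6$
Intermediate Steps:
$H{\left(k \right)} = \frac{2 k}{-5 + 2 k}$ ($H{\left(k \right)} = \frac{2 k}{k + \left(-5 + k\right)} = \frac{2 k}{-5 + 2 k}$)
$R = 60$ ($R = \left(-12\right) \left(-5\right) = 60$)
$R \left(H{\left(-6 \right)} - 110\right) = 60 \left(2 \left(-6\right) \frac{1}{-5 + 2 \left(-6\right)} - 110\right) = 60 \left(2 \left(-6\right) \frac{1}{-5 - 12} - 110\right) = 60 \left(2 \left(-6\right) \frac{1}{-17} - 110\right) = 60 \left(2 \left(-6\right) \left(- \frac{1}{17}\right) - 110\right) = 60 \left(\frac{12}{17} - 110\right) = 60 \left(- \frac{1858}{17}\right) = - \frac{111480}{17}$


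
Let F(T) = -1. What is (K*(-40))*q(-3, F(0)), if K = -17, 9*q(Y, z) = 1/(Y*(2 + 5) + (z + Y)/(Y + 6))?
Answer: -680/201 ≈ -3.3831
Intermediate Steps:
q(Y, z) = 1/(9*(7*Y + (Y + z)/(6 + Y))) (q(Y, z) = 1/(9*(Y*(2 + 5) + (z + Y)/(Y + 6))) = 1/(9*(Y*7 + (Y + z)/(6 + Y))) = 1/(9*(7*Y + (Y + z)/(6 + Y))))
(K*(-40))*q(-3, F(0)) = (-17*(-40))*((6 - 3)/(9*(-1 + 7*(-3)**2 + 43*(-3)))) = 680*((1/9)*3/(-1 + 7*9 - 129)) = 680*((1/9)*3/(-1 + 63 - 129)) = 680*((1/9)*3/(-67)) = 680*((1/9)*(-1/67)*3) = 680*(-1/201) = -680/201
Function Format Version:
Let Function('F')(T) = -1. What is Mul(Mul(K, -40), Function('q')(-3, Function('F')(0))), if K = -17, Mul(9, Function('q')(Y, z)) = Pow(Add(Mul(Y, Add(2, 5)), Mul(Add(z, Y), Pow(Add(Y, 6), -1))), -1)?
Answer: Rational(-680, 201) ≈ -3.3831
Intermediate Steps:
Function('q')(Y, z) = Mul(Rational(1, 9), Pow(Add(Mul(7, Y), Mul(Pow(Add(6, Y), -1), Add(Y, z))), -1)) (Function('q')(Y, z) = Mul(Rational(1, 9), Pow(Add(Mul(Y, Add(2, 5)), Mul(Add(z, Y), Pow(Add(Y, 6), -1))), -1)) = Mul(Rational(1, 9), Pow(Add(Mul(Y, 7), Mul(Add(Y, z), Pow(Add(6, Y), -1))), -1)) = Mul(Rational(1, 9), Pow(Add(Mul(7, Y), Mul(Pow(Add(6, Y), -1), Add(Y, z))), -1)))
Mul(Mul(K, -40), Function('q')(-3, Function('F')(0))) = Mul(Mul(-17, -40), Mul(Rational(1, 9), Pow(Add(-1, Mul(7, Pow(-3, 2)), Mul(43, -3)), -1), Add(6, -3))) = Mul(680, Mul(Rational(1, 9), Pow(Add(-1, Mul(7, 9), -129), -1), 3)) = Mul(680, Mul(Rational(1, 9), Pow(Add(-1, 63, -129), -1), 3)) = Mul(680, Mul(Rational(1, 9), Pow(-67, -1), 3)) = Mul(680, Mul(Rational(1, 9), Rational(-1, 67), 3)) = Mul(680, Rational(-1, 201)) = Rational(-680, 201)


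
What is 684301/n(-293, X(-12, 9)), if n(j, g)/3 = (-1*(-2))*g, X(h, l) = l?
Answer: 684301/54 ≈ 12672.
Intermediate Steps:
n(j, g) = 6*g (n(j, g) = 3*((-1*(-2))*g) = 3*(2*g) = 6*g)
684301/n(-293, X(-12, 9)) = 684301/((6*9)) = 684301/54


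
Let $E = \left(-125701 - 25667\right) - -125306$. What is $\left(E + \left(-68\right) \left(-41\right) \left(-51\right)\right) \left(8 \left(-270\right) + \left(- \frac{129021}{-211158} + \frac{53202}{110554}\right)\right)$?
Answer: $\frac{706626488374429375}{1945363461} \approx 3.6324 \cdot 10^{8}$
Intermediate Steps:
$E = -26062$ ($E = -151368 + 125306 = -26062$)
$\left(E + \left(-68\right) \left(-41\right) \left(-51\right)\right) \left(8 \left(-270\right) + \left(- \frac{129021}{-211158} + \frac{53202}{110554}\right)\right) = \left(-26062 + \left(-68\right) \left(-41\right) \left(-51\right)\right) \left(8 \left(-270\right) + \left(- \frac{129021}{-211158} + \frac{53202}{110554}\right)\right) = \left(-26062 + 2788 \left(-51\right)\right) \left(-2160 + \left(\left(-129021\right) \left(- \frac{1}{211158}\right) + 53202 \cdot \frac{1}{110554}\right)\right) = \left(-26062 - 142188\right) \left(-2160 + \left(\frac{43007}{70386} + \frac{26601}{55277}\right)\right) = - 168250 \left(-2160 + \frac{4249635925}{3890726922}\right) = \left(-168250\right) \left(- \frac{8399720515595}{3890726922}\right) = \frac{706626488374429375}{1945363461}$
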